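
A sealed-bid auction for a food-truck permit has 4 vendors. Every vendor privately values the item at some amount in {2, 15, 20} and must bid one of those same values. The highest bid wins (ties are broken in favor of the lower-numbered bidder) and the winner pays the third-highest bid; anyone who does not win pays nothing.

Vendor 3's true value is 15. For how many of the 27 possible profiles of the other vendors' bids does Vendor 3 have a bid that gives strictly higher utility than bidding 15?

Others bid (2, 2, 20): truth gives 0; bid 20 gives 13 > 0. Violating.
Others bid (2, 15, 2): truth gives 0; bid 20 gives 13 > 0. Violating.
Others bid (15, 2, 2): truth gives 0; bid 20 gives 13 > 0. Violating.
Others bid (2, 2, 2): truth gives 13; no alternative beats it.
Others bid (2, 2, 15): truth gives 13; no alternative beats it.
(Checking all 27 profiles: 3 have a profitable deviation, 24 do not.)

3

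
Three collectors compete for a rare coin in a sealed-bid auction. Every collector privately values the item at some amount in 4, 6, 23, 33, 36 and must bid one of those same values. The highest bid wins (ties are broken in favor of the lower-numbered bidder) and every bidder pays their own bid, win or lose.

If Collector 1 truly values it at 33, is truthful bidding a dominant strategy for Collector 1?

Consider the case where Collector 2 bids 4 and Collector 3 bids 4.
Truthful bid 33: wins, pays 33, utility 33 - 33 = 0.
Bid 4 instead: wins, pays 4, utility 33 - 4 = 29.
Since 29 > 0, bidding 4 is strictly better here, so truthful bidding is not dominant.

No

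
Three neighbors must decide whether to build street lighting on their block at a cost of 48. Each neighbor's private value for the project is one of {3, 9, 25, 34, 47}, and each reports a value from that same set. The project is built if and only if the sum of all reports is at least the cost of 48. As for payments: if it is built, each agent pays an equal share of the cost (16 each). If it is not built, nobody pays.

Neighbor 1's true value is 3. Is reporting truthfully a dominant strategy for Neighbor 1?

Check each profile of the others' reports and compare truth against every alternative report.
Others report (9, 34): truth gives 0, best alternative gives -13.
Others report (34, 9): truth gives 0, best alternative gives -13.
Others report (3, 47): truth gives -13, best alternative gives -13.
Others report (9, 47): truth gives -13, best alternative gives -13.
Others report (25, 25): truth gives -13, best alternative gives -13.
Others report (25, 34): truth gives -13, best alternative gives -13.
(Remaining 19 profiles checked similarly; truth is weakly best in each.)
In every case the truthful report is at least as good as any alternative, so it is a dominant strategy.

Yes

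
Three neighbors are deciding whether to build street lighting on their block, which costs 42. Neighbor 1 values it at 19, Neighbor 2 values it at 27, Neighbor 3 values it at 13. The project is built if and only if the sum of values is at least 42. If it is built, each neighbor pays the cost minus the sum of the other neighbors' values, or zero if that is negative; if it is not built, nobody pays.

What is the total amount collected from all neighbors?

Total value 59 ≥ cost 42, so it is built.
Neighbor 1: others sum to 40; max(0, 42 - 40) = 2.
Neighbor 2: others sum to 32; max(0, 42 - 32) = 10.
Neighbor 3: others sum to 46; max(0, 42 - 46) = 0.
Total collected = 2 + 10 + 0 = 12.

12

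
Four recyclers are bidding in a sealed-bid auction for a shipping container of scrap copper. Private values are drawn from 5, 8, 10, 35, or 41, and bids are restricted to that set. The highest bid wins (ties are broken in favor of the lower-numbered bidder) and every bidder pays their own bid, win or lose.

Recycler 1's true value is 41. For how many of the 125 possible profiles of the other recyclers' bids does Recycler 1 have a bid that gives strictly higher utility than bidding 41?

Others bid (5, 5, 5): truth gives 0; bid 5 gives 36 > 0. Violating.
Others bid (5, 5, 8): truth gives 0; bid 8 gives 33 > 0. Violating.
Others bid (5, 5, 10): truth gives 0; bid 10 gives 31 > 0. Violating.
Others bid (5, 5, 35): truth gives 0; bid 35 gives 6 > 0. Violating.
Others bid (5, 5, 41): truth gives 0; no alternative beats it.
Others bid (5, 8, 41): truth gives 0; no alternative beats it.
(Checking all 125 profiles: 64 have a profitable deviation, 61 do not.)

64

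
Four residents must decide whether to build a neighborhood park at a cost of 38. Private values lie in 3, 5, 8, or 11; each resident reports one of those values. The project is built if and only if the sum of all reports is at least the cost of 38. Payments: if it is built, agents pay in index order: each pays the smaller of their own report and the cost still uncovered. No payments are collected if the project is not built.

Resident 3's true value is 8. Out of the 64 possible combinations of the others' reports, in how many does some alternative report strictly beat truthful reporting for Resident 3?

Others report (11, 11, 11): truth gives 0; report 5 gives 3 > 0. Violating.
Others report (3, 3, 3): truth gives 0; no alternative beats it.
Others report (3, 3, 5): truth gives 0; no alternative beats it.
(Checking all 64 profiles: 1 has a profitable deviation, 63 do not.)

1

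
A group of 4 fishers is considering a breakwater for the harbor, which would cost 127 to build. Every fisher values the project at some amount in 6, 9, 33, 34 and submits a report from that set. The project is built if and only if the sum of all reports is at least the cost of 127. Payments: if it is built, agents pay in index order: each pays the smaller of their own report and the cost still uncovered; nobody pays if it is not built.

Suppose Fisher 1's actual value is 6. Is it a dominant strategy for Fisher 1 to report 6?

Check each profile of the others' reports and compare truth against every alternative report.
Others report (6, 6, 6): truth gives 0, best alternative gives 0.
Others report (6, 6, 9): truth gives 0, best alternative gives 0.
Others report (6, 6, 33): truth gives 0, best alternative gives 0.
Others report (6, 6, 34): truth gives 0, best alternative gives 0.
Others report (6, 9, 6): truth gives 0, best alternative gives 0.
Others report (6, 9, 9): truth gives 0, best alternative gives 0.
(Remaining 58 profiles checked similarly; truth is weakly best in each.)
In every case the truthful report is at least as good as any alternative, so it is a dominant strategy.

Yes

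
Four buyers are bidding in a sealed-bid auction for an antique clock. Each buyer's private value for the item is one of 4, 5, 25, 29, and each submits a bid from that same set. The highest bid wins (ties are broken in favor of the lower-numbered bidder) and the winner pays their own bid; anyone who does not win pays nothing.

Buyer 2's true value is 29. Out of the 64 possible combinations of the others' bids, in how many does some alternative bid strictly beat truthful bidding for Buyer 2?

18

Others bid (4, 4, 4): truth gives 0; bid 5 gives 24 > 0. Violating.
Others bid (4, 4, 5): truth gives 0; bid 5 gives 24 > 0. Violating.
Others bid (4, 4, 25): truth gives 0; bid 25 gives 4 > 0. Violating.
Others bid (4, 5, 4): truth gives 0; bid 5 gives 24 > 0. Violating.
Others bid (4, 4, 29): truth gives 0; no alternative beats it.
Others bid (4, 5, 29): truth gives 0; no alternative beats it.
(Checking all 64 profiles: 18 have a profitable deviation, 46 do not.)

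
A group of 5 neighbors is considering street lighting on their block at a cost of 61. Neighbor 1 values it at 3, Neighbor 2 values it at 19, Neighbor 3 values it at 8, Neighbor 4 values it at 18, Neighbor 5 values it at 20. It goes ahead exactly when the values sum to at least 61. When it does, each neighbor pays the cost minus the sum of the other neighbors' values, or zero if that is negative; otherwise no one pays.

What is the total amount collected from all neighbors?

37

Total value 68 ≥ cost 61, so it is built.
Neighbor 1: others sum to 65; max(0, 61 - 65) = 0.
Neighbor 2: others sum to 49; max(0, 61 - 49) = 12.
Neighbor 3: others sum to 60; max(0, 61 - 60) = 1.
Neighbor 4: others sum to 50; max(0, 61 - 50) = 11.
Neighbor 5: others sum to 48; max(0, 61 - 48) = 13.
Total collected = 0 + 12 + 1 + 11 + 13 = 37.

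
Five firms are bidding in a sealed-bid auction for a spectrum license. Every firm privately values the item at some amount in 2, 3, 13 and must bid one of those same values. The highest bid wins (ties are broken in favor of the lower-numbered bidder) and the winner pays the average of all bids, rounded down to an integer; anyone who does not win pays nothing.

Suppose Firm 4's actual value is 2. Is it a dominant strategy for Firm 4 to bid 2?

Check each profile of the others' bids and compare truth against every alternative bid.
Others bid (2, 2, 2, 2): truth gives 0, best alternative gives 0.
Others bid (2, 2, 2, 3): truth gives 0, best alternative gives 0.
Others bid (2, 2, 2, 13): truth gives 0, best alternative gives 0.
Others bid (2, 2, 3, 2): truth gives 0, best alternative gives 0.
Others bid (2, 2, 3, 3): truth gives 0, best alternative gives 0.
Others bid (2, 2, 3, 13): truth gives 0, best alternative gives 0.
(Remaining 75 profiles checked similarly; truth is weakly best in each.)
In every case the truthful bid is at least as good as any alternative, so it is a dominant strategy.

Yes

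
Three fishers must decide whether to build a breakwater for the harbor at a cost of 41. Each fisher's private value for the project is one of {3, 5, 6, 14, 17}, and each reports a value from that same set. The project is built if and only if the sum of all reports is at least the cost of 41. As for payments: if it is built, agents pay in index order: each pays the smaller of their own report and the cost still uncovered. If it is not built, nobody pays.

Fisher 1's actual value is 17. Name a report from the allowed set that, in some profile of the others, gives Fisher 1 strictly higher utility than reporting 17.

Suppose Fisher 2 reports 14 and Fisher 3 reports 14.
Report 17: project built, pays 17, utility 17 - 17 = 0.
Report 14: project built, pays 14, utility 17 - 14 = 3.
So reporting 14 beats truth here (3 > 0).

14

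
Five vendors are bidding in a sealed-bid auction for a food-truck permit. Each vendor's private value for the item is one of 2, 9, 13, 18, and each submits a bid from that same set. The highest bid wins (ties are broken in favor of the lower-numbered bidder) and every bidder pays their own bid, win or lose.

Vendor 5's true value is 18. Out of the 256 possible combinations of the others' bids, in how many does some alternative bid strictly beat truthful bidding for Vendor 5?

Others bid (2, 2, 2, 2): truth gives 0; bid 9 gives 9 > 0. Violating.
Others bid (2, 2, 2, 9): truth gives 0; bid 13 gives 5 > 0. Violating.
Others bid (2, 2, 2, 18): truth gives -18; bid 2 gives -2 > -18. Violating.
Others bid (2, 2, 9, 2): truth gives 0; bid 13 gives 5 > 0. Violating.
Others bid (2, 2, 2, 13): truth gives 0; no alternative beats it.
Others bid (2, 2, 9, 13): truth gives 0; no alternative beats it.
(Checking all 256 profiles: 191 have a profitable deviation, 65 do not.)

191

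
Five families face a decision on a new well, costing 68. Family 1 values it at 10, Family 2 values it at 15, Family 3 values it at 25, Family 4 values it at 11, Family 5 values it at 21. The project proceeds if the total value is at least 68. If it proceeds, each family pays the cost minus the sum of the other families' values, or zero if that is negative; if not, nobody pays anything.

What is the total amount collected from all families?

19

Total value 82 ≥ cost 68, so it is built.
Family 1: others sum to 72; max(0, 68 - 72) = 0.
Family 2: others sum to 67; max(0, 68 - 67) = 1.
Family 3: others sum to 57; max(0, 68 - 57) = 11.
Family 4: others sum to 71; max(0, 68 - 71) = 0.
Family 5: others sum to 61; max(0, 68 - 61) = 7.
Total collected = 0 + 1 + 11 + 0 + 7 = 19.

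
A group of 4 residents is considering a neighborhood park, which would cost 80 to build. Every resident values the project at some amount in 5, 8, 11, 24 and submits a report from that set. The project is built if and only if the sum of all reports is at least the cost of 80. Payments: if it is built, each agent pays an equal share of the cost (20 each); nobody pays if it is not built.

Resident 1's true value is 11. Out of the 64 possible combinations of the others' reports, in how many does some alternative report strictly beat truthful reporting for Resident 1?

Others report (24, 24, 24): truth gives -9; report 5 gives 0 > -9. Violating.
Others report (5, 5, 5): truth gives 0; no alternative beats it.
Others report (5, 5, 8): truth gives 0; no alternative beats it.
(Checking all 64 profiles: 1 has a profitable deviation, 63 do not.)

1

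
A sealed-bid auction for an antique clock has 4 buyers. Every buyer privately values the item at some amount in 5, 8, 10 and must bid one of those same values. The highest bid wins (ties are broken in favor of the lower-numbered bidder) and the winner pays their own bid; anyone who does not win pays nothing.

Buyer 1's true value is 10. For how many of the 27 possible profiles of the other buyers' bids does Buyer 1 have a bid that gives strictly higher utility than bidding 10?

8

Others bid (5, 5, 5): truth gives 0; bid 5 gives 5 > 0. Violating.
Others bid (5, 5, 8): truth gives 0; bid 8 gives 2 > 0. Violating.
Others bid (5, 8, 5): truth gives 0; bid 8 gives 2 > 0. Violating.
Others bid (5, 8, 8): truth gives 0; bid 8 gives 2 > 0. Violating.
Others bid (5, 5, 10): truth gives 0; no alternative beats it.
Others bid (5, 8, 10): truth gives 0; no alternative beats it.
(Checking all 27 profiles: 8 have a profitable deviation, 19 do not.)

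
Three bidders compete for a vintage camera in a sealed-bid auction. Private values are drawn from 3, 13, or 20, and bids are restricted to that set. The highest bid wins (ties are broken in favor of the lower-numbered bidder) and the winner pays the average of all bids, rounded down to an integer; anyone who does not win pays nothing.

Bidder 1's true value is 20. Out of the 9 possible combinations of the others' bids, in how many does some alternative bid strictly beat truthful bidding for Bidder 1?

4

Others bid (3, 3): truth gives 12; bid 3 gives 17 > 12. Violating.
Others bid (3, 13): truth gives 8; bid 13 gives 11 > 8. Violating.
Others bid (13, 3): truth gives 8; bid 13 gives 11 > 8. Violating.
Others bid (13, 13): truth gives 5; bid 13 gives 7 > 5. Violating.
Others bid (3, 20): truth gives 6; no alternative beats it.
Others bid (13, 20): truth gives 3; no alternative beats it.
(Checking all 9 profiles: 4 have a profitable deviation, 5 do not.)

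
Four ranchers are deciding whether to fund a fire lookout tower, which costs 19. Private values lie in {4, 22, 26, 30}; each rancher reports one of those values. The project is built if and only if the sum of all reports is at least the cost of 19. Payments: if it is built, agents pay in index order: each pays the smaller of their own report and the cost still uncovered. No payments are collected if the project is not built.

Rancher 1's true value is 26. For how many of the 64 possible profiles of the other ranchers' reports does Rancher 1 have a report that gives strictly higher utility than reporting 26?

Others report (4, 4, 22): truth gives 7; report 4 gives 22 > 7. Violating.
Others report (4, 4, 26): truth gives 7; report 4 gives 22 > 7. Violating.
Others report (4, 4, 30): truth gives 7; report 4 gives 22 > 7. Violating.
Others report (4, 22, 4): truth gives 7; report 4 gives 22 > 7. Violating.
Others report (4, 4, 4): truth gives 7; no alternative beats it.
(Checking all 64 profiles: 63 have a profitable deviation, 1 does not.)

63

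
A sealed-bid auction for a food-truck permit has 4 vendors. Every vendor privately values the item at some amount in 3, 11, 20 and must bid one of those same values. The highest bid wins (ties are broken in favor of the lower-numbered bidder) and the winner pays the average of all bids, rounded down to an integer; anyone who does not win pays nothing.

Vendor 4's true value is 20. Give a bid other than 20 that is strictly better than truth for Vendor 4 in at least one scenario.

11

Suppose Vendor 1 bids 3, Vendor 2 bids 3 and Vendor 3 bids 3.
Bid 20: wins, pays 7, utility 20 - 7 = 13.
Bid 11: wins, pays 5, utility 20 - 5 = 15.
So bidding 11 beats truth here (15 > 13).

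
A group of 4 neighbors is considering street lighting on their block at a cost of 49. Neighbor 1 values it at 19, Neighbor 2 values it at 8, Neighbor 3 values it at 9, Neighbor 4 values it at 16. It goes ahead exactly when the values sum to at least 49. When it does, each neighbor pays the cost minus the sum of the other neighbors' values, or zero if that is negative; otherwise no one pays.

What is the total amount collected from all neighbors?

40

Total value 52 ≥ cost 49, so it is built.
Neighbor 1: others sum to 33; max(0, 49 - 33) = 16.
Neighbor 2: others sum to 44; max(0, 49 - 44) = 5.
Neighbor 3: others sum to 43; max(0, 49 - 43) = 6.
Neighbor 4: others sum to 36; max(0, 49 - 36) = 13.
Total collected = 16 + 5 + 6 + 13 = 40.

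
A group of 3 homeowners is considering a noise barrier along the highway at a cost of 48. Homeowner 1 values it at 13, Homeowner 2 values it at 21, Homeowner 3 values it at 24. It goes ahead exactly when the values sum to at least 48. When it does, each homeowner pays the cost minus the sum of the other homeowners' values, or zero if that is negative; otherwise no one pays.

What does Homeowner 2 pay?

11

Total value 58 ≥ cost 48, so the project is built.
The other homeowners' values sum to 37.
Cost minus that sum is 48 - 37 = 11.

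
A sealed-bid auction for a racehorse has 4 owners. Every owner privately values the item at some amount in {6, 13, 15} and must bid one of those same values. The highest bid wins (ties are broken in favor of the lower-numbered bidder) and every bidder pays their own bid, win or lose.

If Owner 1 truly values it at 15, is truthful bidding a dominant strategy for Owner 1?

Consider the case where Owner 2 bids 6, Owner 3 bids 6 and Owner 4 bids 6.
Truthful bid 15: wins, pays 15, utility 15 - 15 = 0.
Bid 6 instead: wins, pays 6, utility 15 - 6 = 9.
Since 9 > 0, bidding 6 is strictly better here, so truthful bidding is not dominant.

No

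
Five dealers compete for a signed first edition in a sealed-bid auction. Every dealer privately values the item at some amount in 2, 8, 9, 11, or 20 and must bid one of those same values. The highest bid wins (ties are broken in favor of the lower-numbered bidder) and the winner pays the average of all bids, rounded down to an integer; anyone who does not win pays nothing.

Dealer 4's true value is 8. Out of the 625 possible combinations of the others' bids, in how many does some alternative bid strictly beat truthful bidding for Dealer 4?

69

Others bid (2, 2, 2, 9): truth gives 0; bid 9 gives 4 > 0. Violating.
Others bid (2, 2, 2, 11): truth gives 0; bid 11 gives 3 > 0. Violating.
Others bid (2, 2, 8, 2): truth gives 0; bid 9 gives 4 > 0. Violating.
Others bid (2, 2, 8, 8): truth gives 0; bid 9 gives 3 > 0. Violating.
Others bid (2, 2, 2, 2): truth gives 5; no alternative beats it.
Others bid (2, 2, 2, 8): truth gives 4; no alternative beats it.
(Checking all 625 profiles: 69 have a profitable deviation, 556 do not.)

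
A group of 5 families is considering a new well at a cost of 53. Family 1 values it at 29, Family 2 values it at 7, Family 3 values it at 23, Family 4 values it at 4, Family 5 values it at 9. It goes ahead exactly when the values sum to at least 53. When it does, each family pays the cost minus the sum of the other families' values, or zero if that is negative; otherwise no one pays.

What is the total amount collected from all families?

Total value 72 ≥ cost 53, so it is built.
Family 1: others sum to 43; max(0, 53 - 43) = 10.
Family 2: others sum to 65; max(0, 53 - 65) = 0.
Family 3: others sum to 49; max(0, 53 - 49) = 4.
Family 4: others sum to 68; max(0, 53 - 68) = 0.
Family 5: others sum to 63; max(0, 53 - 63) = 0.
Total collected = 10 + 0 + 4 + 0 + 0 = 14.

14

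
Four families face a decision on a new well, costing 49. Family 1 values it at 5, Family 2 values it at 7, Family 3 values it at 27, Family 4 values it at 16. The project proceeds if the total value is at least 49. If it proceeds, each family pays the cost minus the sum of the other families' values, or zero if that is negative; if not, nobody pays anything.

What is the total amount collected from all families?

Total value 55 ≥ cost 49, so it is built.
Family 1: others sum to 50; max(0, 49 - 50) = 0.
Family 2: others sum to 48; max(0, 49 - 48) = 1.
Family 3: others sum to 28; max(0, 49 - 28) = 21.
Family 4: others sum to 39; max(0, 49 - 39) = 10.
Total collected = 0 + 1 + 21 + 10 = 32.

32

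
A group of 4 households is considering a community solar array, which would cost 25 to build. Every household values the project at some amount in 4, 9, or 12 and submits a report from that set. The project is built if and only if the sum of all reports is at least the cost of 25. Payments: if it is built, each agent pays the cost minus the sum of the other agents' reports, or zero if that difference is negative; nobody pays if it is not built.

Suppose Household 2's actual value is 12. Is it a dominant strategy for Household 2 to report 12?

Check each profile of the others' reports and compare truth against every alternative report.
Others report (4, 9, 12): truth gives 12, best alternative gives 12.
Others report (4, 12, 9): truth gives 12, best alternative gives 12.
Others report (4, 12, 12): truth gives 12, best alternative gives 12.
Others report (9, 4, 12): truth gives 12, best alternative gives 12.
Others report (9, 9, 9): truth gives 12, best alternative gives 12.
Others report (9, 9, 12): truth gives 12, best alternative gives 12.
(Remaining 21 profiles checked similarly; truth is weakly best in each.)
In every case the truthful report is at least as good as any alternative, so it is a dominant strategy.

Yes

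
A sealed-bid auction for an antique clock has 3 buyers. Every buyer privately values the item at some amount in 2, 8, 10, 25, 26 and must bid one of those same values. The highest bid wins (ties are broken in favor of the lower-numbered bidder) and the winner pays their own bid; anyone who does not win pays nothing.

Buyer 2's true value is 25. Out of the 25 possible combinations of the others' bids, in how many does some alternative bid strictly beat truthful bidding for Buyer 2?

6

Others bid (2, 2): truth gives 0; bid 8 gives 17 > 0. Violating.
Others bid (2, 8): truth gives 0; bid 8 gives 17 > 0. Violating.
Others bid (2, 10): truth gives 0; bid 10 gives 15 > 0. Violating.
Others bid (8, 2): truth gives 0; bid 10 gives 15 > 0. Violating.
Others bid (2, 25): truth gives 0; no alternative beats it.
Others bid (2, 26): truth gives 0; no alternative beats it.
(Checking all 25 profiles: 6 have a profitable deviation, 19 do not.)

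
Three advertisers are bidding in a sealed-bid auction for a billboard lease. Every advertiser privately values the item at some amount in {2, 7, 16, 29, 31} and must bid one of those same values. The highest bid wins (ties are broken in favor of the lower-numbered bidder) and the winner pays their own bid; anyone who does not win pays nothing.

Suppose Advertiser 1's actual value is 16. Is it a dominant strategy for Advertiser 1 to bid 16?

Consider the case where Advertiser 2 bids 2 and Advertiser 3 bids 2.
Truthful bid 16: wins, pays 16, utility 16 - 16 = 0.
Bid 2 instead: wins, pays 2, utility 16 - 2 = 14.
Since 14 > 0, bidding 2 is strictly better here, so truthful bidding is not dominant.

No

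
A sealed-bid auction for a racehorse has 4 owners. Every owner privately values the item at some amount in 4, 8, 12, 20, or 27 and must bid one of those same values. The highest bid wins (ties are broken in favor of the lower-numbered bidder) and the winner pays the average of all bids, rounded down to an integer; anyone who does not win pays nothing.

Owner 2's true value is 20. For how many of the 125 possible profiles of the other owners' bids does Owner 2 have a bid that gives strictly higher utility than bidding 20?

Others bid (4, 4, 4): truth gives 12; bid 8 gives 15 > 12. Violating.
Others bid (4, 4, 8): truth gives 11; bid 8 gives 14 > 11. Violating.
Others bid (4, 4, 12): truth gives 10; bid 12 gives 12 > 10. Violating.
Others bid (4, 4, 27): truth gives 0; bid 27 gives 5 > 0. Violating.
Others bid (4, 4, 20): truth gives 8; no alternative beats it.
Others bid (4, 8, 20): truth gives 7; no alternative beats it.
(Checking all 125 profiles: 55 have a profitable deviation, 70 do not.)

55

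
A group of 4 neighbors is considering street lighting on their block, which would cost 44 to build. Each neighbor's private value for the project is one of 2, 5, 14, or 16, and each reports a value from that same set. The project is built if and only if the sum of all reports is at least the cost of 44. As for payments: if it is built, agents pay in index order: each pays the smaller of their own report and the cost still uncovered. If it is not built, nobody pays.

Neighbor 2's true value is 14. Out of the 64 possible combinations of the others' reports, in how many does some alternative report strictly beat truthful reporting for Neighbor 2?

Others report (14, 14, 14): truth gives 0; report 2 gives 12 > 0. Violating.
Others report (14, 14, 16): truth gives 0; report 2 gives 12 > 0. Violating.
Others report (14, 16, 14): truth gives 0; report 2 gives 12 > 0. Violating.
Others report (14, 16, 16): truth gives 0; report 2 gives 12 > 0. Violating.
Others report (2, 2, 2): truth gives 0; no alternative beats it.
Others report (2, 2, 5): truth gives 0; no alternative beats it.
(Checking all 64 profiles: 8 have a profitable deviation, 56 do not.)

8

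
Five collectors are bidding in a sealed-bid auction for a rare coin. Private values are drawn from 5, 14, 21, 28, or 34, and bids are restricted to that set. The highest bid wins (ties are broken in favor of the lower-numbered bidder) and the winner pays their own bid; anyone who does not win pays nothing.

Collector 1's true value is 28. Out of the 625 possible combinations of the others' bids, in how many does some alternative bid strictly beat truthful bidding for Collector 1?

Others bid (5, 5, 5, 5): truth gives 0; bid 5 gives 23 > 0. Violating.
Others bid (5, 5, 5, 14): truth gives 0; bid 14 gives 14 > 0. Violating.
Others bid (5, 5, 5, 21): truth gives 0; bid 21 gives 7 > 0. Violating.
Others bid (5, 5, 14, 5): truth gives 0; bid 14 gives 14 > 0. Violating.
Others bid (5, 5, 5, 28): truth gives 0; no alternative beats it.
Others bid (5, 5, 5, 34): truth gives 0; no alternative beats it.
(Checking all 625 profiles: 81 have a profitable deviation, 544 do not.)

81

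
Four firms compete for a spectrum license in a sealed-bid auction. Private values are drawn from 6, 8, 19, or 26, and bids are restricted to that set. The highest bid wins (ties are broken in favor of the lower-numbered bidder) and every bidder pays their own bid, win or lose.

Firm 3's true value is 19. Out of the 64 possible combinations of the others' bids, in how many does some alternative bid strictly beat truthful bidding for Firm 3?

Others bid (6, 6, 6): truth gives 0; bid 8 gives 11 > 0. Violating.
Others bid (6, 6, 8): truth gives 0; bid 8 gives 11 > 0. Violating.
Others bid (6, 6, 26): truth gives -19; bid 6 gives -6 > -19. Violating.
Others bid (6, 8, 26): truth gives -19; bid 6 gives -6 > -19. Violating.
Others bid (6, 6, 19): truth gives 0; no alternative beats it.
Others bid (6, 8, 6): truth gives 0; no alternative beats it.
(Checking all 64 profiles: 54 have a profitable deviation, 10 do not.)

54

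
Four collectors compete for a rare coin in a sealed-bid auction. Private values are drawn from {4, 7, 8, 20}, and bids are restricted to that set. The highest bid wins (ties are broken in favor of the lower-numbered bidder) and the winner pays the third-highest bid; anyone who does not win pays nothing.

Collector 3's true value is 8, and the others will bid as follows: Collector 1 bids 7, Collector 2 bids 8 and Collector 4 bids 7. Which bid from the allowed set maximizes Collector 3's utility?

Bid 4: loses, pays 0, utility 0.
Bid 7: loses, pays 0, utility 0.
Bid 8: loses, pays 0, utility 0.
Bid 20: wins, pays 7, utility 8 - 7 = 1.
The best choice is 20 with utility 1.

20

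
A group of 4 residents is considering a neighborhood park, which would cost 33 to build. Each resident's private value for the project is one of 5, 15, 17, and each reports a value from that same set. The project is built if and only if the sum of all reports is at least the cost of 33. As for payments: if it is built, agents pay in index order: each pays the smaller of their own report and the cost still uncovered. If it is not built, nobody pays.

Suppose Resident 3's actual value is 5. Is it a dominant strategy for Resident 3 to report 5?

Yes

Check each profile of the others' reports and compare truth against every alternative report.
Others report (5, 5, 15): truth gives 0, best alternative gives -10.
Others report (5, 5, 17): truth gives 0, best alternative gives -10.
Others report (5, 15, 5): truth gives 0, best alternative gives -8.
Others report (5, 15, 15): truth gives 0, best alternative gives -8.
Others report (5, 15, 17): truth gives 0, best alternative gives -8.
Others report (15, 5, 5): truth gives 0, best alternative gives -8.
(Remaining 21 profiles checked similarly; truth is weakly best in each.)
In every case the truthful report is at least as good as any alternative, so it is a dominant strategy.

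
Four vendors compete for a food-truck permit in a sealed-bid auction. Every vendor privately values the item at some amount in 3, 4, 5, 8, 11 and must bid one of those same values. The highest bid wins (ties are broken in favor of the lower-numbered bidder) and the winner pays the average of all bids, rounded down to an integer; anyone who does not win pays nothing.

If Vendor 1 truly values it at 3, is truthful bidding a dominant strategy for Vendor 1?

Check each profile of the others' bids and compare truth against every alternative bid.
Others bid (4, 4, 4): truth gives 0, best alternative gives -1.
Others bid (3, 3, 3): truth gives 0, best alternative gives 0.
Others bid (3, 3, 4): truth gives 0, best alternative gives 0.
Others bid (3, 3, 5): truth gives 0, best alternative gives 0.
Others bid (3, 3, 8): truth gives 0, best alternative gives 0.
Others bid (3, 3, 11): truth gives 0, best alternative gives 0.
(Remaining 119 profiles checked similarly; truth is weakly best in each.)
In every case the truthful bid is at least as good as any alternative, so it is a dominant strategy.

Yes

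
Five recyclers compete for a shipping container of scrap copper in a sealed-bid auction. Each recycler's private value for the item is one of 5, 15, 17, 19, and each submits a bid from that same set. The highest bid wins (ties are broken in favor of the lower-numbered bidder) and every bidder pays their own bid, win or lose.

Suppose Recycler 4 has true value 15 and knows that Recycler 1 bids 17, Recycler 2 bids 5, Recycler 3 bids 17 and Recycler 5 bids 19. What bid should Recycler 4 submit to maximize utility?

19

Bid 5: loses but pays 5, utility -5.
Bid 15: loses but pays 15, utility -15.
Bid 17: loses but pays 17, utility -17.
Bid 19: wins, pays 19, utility 15 - 19 = -4.
The best choice is 19 with utility -4.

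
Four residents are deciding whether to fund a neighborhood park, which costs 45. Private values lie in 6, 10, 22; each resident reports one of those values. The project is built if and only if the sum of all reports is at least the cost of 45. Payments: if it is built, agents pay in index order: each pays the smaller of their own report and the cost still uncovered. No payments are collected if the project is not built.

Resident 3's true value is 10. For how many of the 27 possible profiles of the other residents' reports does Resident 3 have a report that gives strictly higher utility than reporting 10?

7

Others report (6, 22, 22): truth gives 0; report 6 gives 4 > 0. Violating.
Others report (10, 10, 22): truth gives 0; report 6 gives 4 > 0. Violating.
Others report (10, 22, 10): truth gives 0; report 6 gives 4 > 0. Violating.
Others report (10, 22, 22): truth gives 0; report 6 gives 4 > 0. Violating.
Others report (6, 6, 6): truth gives 0; no alternative beats it.
Others report (6, 6, 10): truth gives 0; no alternative beats it.
(Checking all 27 profiles: 7 have a profitable deviation, 20 do not.)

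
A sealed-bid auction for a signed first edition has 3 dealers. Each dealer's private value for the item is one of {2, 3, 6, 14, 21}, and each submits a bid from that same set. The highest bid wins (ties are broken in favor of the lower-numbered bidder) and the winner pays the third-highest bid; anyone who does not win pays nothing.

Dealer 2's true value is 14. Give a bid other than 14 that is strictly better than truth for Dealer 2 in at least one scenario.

21

Suppose Dealer 1 bids 2 and Dealer 3 bids 21.
Bid 14: loses, pays 0, utility 0.
Bid 21: wins, pays 2, utility 14 - 2 = 12.
So bidding 21 beats truth here (12 > 0).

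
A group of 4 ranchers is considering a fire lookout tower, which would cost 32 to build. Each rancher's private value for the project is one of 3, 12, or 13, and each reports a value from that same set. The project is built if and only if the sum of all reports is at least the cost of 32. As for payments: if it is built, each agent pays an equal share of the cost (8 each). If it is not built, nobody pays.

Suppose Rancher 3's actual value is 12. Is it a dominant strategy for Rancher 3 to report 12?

No

Consider the case where Rancher 1 reports 3, Rancher 2 reports 3 and Rancher 4 reports 13.
Truthful report 12: project not built, utility 0.
Report 13 instead: project built, pays 8, utility 12 - 8 = 4.
Since 4 > 0, reporting 13 is strictly better here, so truthful reporting is not dominant.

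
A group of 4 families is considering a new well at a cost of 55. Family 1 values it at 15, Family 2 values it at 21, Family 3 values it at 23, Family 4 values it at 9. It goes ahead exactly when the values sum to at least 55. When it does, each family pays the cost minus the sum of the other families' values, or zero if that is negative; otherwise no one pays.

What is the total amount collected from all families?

20

Total value 68 ≥ cost 55, so it is built.
Family 1: others sum to 53; max(0, 55 - 53) = 2.
Family 2: others sum to 47; max(0, 55 - 47) = 8.
Family 3: others sum to 45; max(0, 55 - 45) = 10.
Family 4: others sum to 59; max(0, 55 - 59) = 0.
Total collected = 2 + 8 + 10 + 0 = 20.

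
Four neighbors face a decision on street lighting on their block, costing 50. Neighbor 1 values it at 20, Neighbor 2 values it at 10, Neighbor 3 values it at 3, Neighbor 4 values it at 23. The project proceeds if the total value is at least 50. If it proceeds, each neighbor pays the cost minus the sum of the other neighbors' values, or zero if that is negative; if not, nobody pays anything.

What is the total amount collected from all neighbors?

35

Total value 56 ≥ cost 50, so it is built.
Neighbor 1: others sum to 36; max(0, 50 - 36) = 14.
Neighbor 2: others sum to 46; max(0, 50 - 46) = 4.
Neighbor 3: others sum to 53; max(0, 50 - 53) = 0.
Neighbor 4: others sum to 33; max(0, 50 - 33) = 17.
Total collected = 14 + 4 + 0 + 17 = 35.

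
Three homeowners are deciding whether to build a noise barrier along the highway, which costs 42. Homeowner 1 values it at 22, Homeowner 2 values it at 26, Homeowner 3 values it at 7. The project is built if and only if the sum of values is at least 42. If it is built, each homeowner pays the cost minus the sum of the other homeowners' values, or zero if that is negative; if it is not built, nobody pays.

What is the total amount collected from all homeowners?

Total value 55 ≥ cost 42, so it is built.
Homeowner 1: others sum to 33; max(0, 42 - 33) = 9.
Homeowner 2: others sum to 29; max(0, 42 - 29) = 13.
Homeowner 3: others sum to 48; max(0, 42 - 48) = 0.
Total collected = 9 + 13 + 0 = 22.

22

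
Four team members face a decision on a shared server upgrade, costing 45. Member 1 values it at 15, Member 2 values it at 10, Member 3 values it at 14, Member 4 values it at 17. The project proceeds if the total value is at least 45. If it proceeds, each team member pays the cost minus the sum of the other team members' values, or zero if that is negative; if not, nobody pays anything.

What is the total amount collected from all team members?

Total value 56 ≥ cost 45, so it is built.
Member 1: others sum to 41; max(0, 45 - 41) = 4.
Member 2: others sum to 46; max(0, 45 - 46) = 0.
Member 3: others sum to 42; max(0, 45 - 42) = 3.
Member 4: others sum to 39; max(0, 45 - 39) = 6.
Total collected = 4 + 0 + 3 + 6 = 13.

13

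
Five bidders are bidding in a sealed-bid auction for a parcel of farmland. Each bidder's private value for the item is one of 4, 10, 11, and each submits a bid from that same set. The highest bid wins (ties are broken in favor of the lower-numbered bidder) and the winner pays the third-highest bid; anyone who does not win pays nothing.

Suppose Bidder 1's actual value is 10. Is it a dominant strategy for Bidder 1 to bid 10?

No

Consider the case where Bidder 2 bids 4, Bidder 3 bids 4, Bidder 4 bids 4 and Bidder 5 bids 11.
Truthful bid 10: loses, pays 0, utility 0.
Bid 11 instead: wins, pays 4, utility 10 - 4 = 6.
Since 6 > 0, bidding 11 is strictly better here, so truthful bidding is not dominant.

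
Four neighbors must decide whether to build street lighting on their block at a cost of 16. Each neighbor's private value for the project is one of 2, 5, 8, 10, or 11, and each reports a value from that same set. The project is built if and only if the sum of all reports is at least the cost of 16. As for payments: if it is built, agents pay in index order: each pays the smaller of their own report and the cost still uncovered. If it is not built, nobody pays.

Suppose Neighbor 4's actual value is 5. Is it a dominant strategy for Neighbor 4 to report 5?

Check each profile of the others' reports and compare truth against every alternative report.
Others report (2, 5, 10): truth gives 5, best alternative gives 5.
Others report (2, 5, 11): truth gives 5, best alternative gives 5.
Others report (2, 8, 8): truth gives 5, best alternative gives 5.
Others report (2, 8, 10): truth gives 5, best alternative gives 5.
Others report (2, 8, 11): truth gives 5, best alternative gives 5.
Others report (2, 10, 5): truth gives 5, best alternative gives 5.
(Remaining 119 profiles checked similarly; truth is weakly best in each.)
In every case the truthful report is at least as good as any alternative, so it is a dominant strategy.

Yes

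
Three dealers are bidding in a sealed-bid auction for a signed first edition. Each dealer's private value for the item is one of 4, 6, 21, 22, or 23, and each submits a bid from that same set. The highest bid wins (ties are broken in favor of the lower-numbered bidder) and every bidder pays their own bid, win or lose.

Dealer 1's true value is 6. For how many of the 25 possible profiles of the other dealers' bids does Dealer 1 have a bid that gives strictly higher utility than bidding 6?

22

Others bid (4, 4): truth gives 0; bid 4 gives 2 > 0. Violating.
Others bid (4, 21): truth gives -6; bid 4 gives -4 > -6. Violating.
Others bid (4, 22): truth gives -6; bid 4 gives -4 > -6. Violating.
Others bid (4, 23): truth gives -6; bid 4 gives -4 > -6. Violating.
Others bid (4, 6): truth gives 0; no alternative beats it.
Others bid (6, 4): truth gives 0; no alternative beats it.
(Checking all 25 profiles: 22 have a profitable deviation, 3 do not.)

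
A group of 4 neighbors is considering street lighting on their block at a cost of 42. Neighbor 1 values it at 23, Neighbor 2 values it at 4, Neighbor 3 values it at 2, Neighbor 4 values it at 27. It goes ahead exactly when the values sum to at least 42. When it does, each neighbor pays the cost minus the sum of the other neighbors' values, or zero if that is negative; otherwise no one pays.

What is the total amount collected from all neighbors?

Total value 56 ≥ cost 42, so it is built.
Neighbor 1: others sum to 33; max(0, 42 - 33) = 9.
Neighbor 2: others sum to 52; max(0, 42 - 52) = 0.
Neighbor 3: others sum to 54; max(0, 42 - 54) = 0.
Neighbor 4: others sum to 29; max(0, 42 - 29) = 13.
Total collected = 9 + 0 + 0 + 13 = 22.

22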